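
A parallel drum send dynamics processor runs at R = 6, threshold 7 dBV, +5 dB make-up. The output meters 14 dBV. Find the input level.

19 dBV

Before make-up, the level was 14 − 5 = 9 dBV.
The compressed level sits 9 − 7 = 2 dB over threshold.
Before 6:1 compression the overshoot was 2 × 6 = 12 dB, so input = 7 + 12 = 19 dBV.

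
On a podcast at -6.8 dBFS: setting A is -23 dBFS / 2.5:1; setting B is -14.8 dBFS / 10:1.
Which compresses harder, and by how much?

A: GR = 16.2 − 16.2/2.5 = 9.72 dB.
B: GR = 8 − 8/10 = 7.2 dB.
Difference: 2.52 dB in favour of A.

A, by 2.52 dB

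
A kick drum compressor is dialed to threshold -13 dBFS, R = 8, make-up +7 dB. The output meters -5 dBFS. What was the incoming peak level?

-5 dBFS

Before make-up, the level was -5 − 7 = -12 dBFS.
The compressed level sits -12 − (-13) = 1 dB over threshold.
Undo the ratio: input overshoot = 1 × 8 = 8 dB, giving input = -5 dBFS.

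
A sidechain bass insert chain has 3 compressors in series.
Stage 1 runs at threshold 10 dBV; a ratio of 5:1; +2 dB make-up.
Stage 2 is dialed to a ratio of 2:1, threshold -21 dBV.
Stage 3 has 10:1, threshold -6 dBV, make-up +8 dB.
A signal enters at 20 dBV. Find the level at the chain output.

2.25 dBV

Stage 1: 10 dB above 10 dBV, reduced 5:1 to 2 dB above → 12 dBV; +2 dB make-up → 14 dBV.
Stage 2: 14 dBV is 35 dB over -21 dBV; at 2:1 that becomes 17.5 dB over, giving -3.5 dBV.
Stage 3: 2.5 dB above -6 dBV, reduced 10:1 to 0.25 dB above → -5.75 dBV; +8 dB make-up → 2.25 dBV.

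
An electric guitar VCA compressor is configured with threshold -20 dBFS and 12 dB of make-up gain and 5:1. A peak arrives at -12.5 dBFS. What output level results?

-6.5 dBFS

Overshoot: -12.5 − (-20) = 7.5 dB.
The 7.5 dB excess becomes 1.5 dB after 5:1 reduction.
So the level is -20 + 1.5 = -18.5 dBFS; make-up adds 12 dB, giving -6.5 dBFS.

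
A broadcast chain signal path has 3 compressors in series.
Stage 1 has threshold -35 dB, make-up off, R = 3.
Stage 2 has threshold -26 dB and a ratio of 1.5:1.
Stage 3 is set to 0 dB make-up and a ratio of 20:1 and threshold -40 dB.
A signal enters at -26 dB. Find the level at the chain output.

-39.6 dB

Stage 1: -26 dB is 9 dB over -35 dB; at 3:1 that becomes 3 dB over, giving -32 dB.
Stage 2: -32 dB ≤ -26 dB, so stage 2 doesn't engage; output -32 dB.
Stage 3: overshoot 8 dB → 8/20 = 0.4 dB → -39.6 dB.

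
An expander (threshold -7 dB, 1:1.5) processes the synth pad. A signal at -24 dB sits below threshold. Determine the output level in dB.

-32.5 dB

The input is 17 dB below the -7 dB threshold.
A 1:1.5 expander multiplies undershoot by 1.5: 17 × 1.5 = 25.5 dB below threshold.
Output = -7 − 25.5 = -32.5 dB.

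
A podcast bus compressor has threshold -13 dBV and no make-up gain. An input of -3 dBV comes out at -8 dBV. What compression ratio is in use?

Input overshoot = -3 − (-13) = 10 dB; output overshoot = -8 − (-13) = 5 dB.
Ratio = 10 / 5 = 2.

2:1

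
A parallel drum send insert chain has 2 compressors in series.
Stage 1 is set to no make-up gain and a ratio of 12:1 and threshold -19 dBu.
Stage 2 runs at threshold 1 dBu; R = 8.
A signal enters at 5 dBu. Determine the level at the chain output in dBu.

Stage 1: 5 dBu is 24 dB over -19 dBu; at 12:1 that becomes 2 dB over, giving -17 dBu.
Stage 2: -17 dBu is at or below the 1 dBu threshold — no compression; output -17 dBu.

-17 dBu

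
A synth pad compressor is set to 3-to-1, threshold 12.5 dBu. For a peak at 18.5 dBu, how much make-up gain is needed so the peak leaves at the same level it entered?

The peak compresses to 12.5 + 6/3 = 14.5 dBu.
To reach 18.5 dBu requires 18.5 − 14.5 = 4 dB of make-up.

4 dB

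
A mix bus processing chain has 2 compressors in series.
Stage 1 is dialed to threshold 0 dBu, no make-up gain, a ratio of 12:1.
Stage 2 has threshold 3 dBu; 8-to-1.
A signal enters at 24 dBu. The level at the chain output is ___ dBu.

2 dBu

Stage 1: 24 dB above 0 dBu, reduced 12:1 to 2 dB above → 2 dBu.
Stage 2: 2 dBu is at or below the 3 dBu threshold — no compression; output 2 dBu.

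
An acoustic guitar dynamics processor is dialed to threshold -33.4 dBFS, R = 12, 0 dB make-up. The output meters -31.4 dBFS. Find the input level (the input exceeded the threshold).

Post-compression overshoot = -31.4 − (-33.4) = 2 dB.
Before 12:1 compression the overshoot was 2 × 12 = 24 dB, so input = -33.4 + 24 = -9.4 dBFS.

-9.4 dBFS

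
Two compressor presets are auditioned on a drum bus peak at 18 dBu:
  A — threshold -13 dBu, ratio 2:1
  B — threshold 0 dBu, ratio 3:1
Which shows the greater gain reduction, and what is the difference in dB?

A: overshoot 31 dB → output overshoot 15.5 dB → GR 15.5 dB.
B: overshoot 18 dB → output overshoot 6 dB → GR 12 dB.
A reduces 3.5 dB more.

A, by 3.5 dB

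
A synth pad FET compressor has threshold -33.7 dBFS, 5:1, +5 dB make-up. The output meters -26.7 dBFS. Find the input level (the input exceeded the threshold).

Remove make-up: -26.7 − 5 = -31.7 dBFS.
That's 2 dB above the -33.7 dBFS threshold.
Input overshoot = R × output overshoot = 10 dB → input = -33.7 + 10 = -23.7 dBFS.

-23.7 dBFS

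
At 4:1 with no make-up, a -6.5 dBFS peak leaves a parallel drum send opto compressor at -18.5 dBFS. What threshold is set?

-22.5 dBFS

Input is 16 dB above T (since output overshoot × R = input overshoot: (-18.5 − T)·4 = -6.5 − T gives T = -22.5 dBFS).
Check: -22.5 + (-6.5 − (-22.5))/4 = -22.5 + 4 = -18.5 dBFS. ✓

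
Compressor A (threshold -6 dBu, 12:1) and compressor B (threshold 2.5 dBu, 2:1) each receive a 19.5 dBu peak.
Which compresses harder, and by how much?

A: GR = 25.5 − 25.5/12 = 23.375 dB.
B: GR = 17 − 17/2 = 8.5 dB.
A applies 14.875 dB more gain reduction.

A, by 14.875 dB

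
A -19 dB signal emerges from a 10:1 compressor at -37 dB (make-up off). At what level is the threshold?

Gain reduction = -19 − (-37) = 18 dB; output overshoot = GR / (R − 1) = 18 / 9 = 2 dB.
Threshold = output − output overshoot = -37 − 2 = -39 dB.

-39 dB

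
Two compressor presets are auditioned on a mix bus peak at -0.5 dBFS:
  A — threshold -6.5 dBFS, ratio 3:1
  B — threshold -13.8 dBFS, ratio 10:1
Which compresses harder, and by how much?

A: overshoot 6 dB → output overshoot 2 dB → GR 4 dB.
B: overshoot 13.3 dB → output overshoot 1.33 dB → GR 11.97 dB.
B reduces 7.97 dB more.

B, by 7.97 dB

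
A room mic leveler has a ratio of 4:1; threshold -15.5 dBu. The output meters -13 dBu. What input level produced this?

The compressed level sits -13 − (-15.5) = 2.5 dB over threshold.
Input overshoot = R × output overshoot = 10 dB → input = -15.5 + 10 = -5.5 dBu.

-5.5 dBu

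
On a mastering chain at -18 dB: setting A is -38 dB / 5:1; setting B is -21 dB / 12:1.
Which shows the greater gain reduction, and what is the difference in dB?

A: overshoot 20 dB → output overshoot 4 dB → GR 16 dB.
B: overshoot 3 dB → output overshoot 0.25 dB → GR 2.75 dB.
A applies 13.25 dB more gain reduction.

A, by 13.25 dB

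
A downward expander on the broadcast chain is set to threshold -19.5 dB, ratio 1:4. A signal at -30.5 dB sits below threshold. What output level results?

-63.5 dB

The input is 11 dB below the -19.5 dB threshold.
A 1:4 expander multiplies undershoot by 4: 11 × 4 = 44 dB below threshold.
Output = -19.5 − 44 = -63.5 dB.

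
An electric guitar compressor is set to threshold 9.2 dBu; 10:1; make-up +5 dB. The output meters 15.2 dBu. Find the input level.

19.2 dBu

Stripping the +5 dB make-up gives 10.2 dBu at the gain stage.
That's 1 dB above the 9.2 dBu threshold.
Undo the ratio: input overshoot = 1 × 10 = 10 dB, giving input = 19.2 dBu.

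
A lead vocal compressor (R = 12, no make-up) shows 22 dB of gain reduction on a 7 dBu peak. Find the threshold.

-17 dBu

Gain reduction = 7 − (-15) = 22 dB; output overshoot = GR / (R − 1) = 22 / 11 = 2 dB.
Threshold = output − output overshoot = -15 − 2 = -17 dBu.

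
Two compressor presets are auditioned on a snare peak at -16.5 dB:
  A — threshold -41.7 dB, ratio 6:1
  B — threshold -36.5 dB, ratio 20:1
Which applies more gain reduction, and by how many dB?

A: overshoot 25.2 dB → output overshoot 4.2 dB → GR 21 dB.
B: overshoot 20 dB → output overshoot 1 dB → GR 19 dB.
A reduces 2 dB more.

A, by 2 dB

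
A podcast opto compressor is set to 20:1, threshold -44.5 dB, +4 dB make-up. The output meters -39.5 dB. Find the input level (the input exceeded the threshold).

-24.5 dB

Remove make-up: -39.5 − 4 = -43.5 dB.
That's 1 dB above the -44.5 dB threshold.
Undo the ratio: input overshoot = 1 × 20 = 20 dB, giving input = -24.5 dB.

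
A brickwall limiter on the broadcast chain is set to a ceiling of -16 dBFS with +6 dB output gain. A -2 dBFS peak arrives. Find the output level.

-10 dBFS

The limiter clamps the peak to its -16 dBFS ceiling.
Output gain then adds 6 dB: -16 + 6 = -10 dBFS.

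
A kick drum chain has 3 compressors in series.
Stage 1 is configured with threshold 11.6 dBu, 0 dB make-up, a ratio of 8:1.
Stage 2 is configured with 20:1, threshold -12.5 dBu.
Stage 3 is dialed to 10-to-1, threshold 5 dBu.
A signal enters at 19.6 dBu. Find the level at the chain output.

Stage 1: 19.6 dBu is 8 dB over 11.6 dBu; at 8:1 that becomes 1 dB over, giving 12.6 dBu.
Stage 2: overshoot 25.1 dB → 25.1/20 = 1.255 dB → -11.245 dBu.
Stage 3: -11.245 dBu ≤ 5 dBu, so stage 3 doesn't engage; output -11.245 dBu.

-11.245 dBu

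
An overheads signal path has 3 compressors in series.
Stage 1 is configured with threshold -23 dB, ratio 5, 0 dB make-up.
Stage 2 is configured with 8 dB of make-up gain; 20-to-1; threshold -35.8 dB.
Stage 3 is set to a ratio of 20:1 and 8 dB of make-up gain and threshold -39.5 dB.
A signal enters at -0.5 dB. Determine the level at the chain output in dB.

Stage 1: -0.5 dB is 22.5 dB over -23 dB; at 5:1 that becomes 4.5 dB over, giving -18.5 dB.
Stage 2: 17.3 dB above -35.8 dB, reduced 20:1 to 0.865 dB above → -34.935 dB; +8 dB make-up → -26.935 dB.
Stage 3: -26.935 dB is 12.565 dB over -39.5 dB; at 20:1 that becomes 0.62825 dB over, giving -38.87175 dB; +8 dB make-up → -30.87175 dB.

-30.87175 dB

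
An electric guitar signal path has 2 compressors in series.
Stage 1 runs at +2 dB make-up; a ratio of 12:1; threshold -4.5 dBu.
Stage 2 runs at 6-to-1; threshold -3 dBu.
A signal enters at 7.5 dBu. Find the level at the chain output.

Stage 1: overshoot 12 dB → 12/12 = 1 dB → -3.5 dBu; +2 dB make-up → -1.5 dBu.
Stage 2: -1.5 dBu is 1.5 dB over -3 dBu; at 6:1 that becomes 0.25 dB over, giving -2.75 dBu.

-2.75 dBu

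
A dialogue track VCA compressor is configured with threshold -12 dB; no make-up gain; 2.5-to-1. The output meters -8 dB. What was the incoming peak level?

-2 dB

Post-compression overshoot = -8 − (-12) = 4 dB.
Input overshoot = R × output overshoot = 10 dB → input = -12 + 10 = -2 dB.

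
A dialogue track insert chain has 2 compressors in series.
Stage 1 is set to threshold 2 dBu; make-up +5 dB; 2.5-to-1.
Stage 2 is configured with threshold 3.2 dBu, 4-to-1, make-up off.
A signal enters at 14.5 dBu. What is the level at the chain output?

Stage 1: overshoot 12.5 dB → 12.5/2.5 = 5 dB → 7 dBu; +5 dB make-up → 12 dBu.
Stage 2: 8.8 dB above 3.2 dBu, reduced 4:1 to 2.2 dB above → 5.4 dBu.

5.4 dBu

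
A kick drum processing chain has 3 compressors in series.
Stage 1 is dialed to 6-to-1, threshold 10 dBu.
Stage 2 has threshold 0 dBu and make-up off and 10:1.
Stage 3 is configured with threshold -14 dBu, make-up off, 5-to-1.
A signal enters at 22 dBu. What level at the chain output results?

Stage 1: overshoot 12 dB → 12/6 = 2 dB → 12 dBu.
Stage 2: 12 dB above 0 dBu, reduced 10:1 to 1.2 dB above → 1.2 dBu.
Stage 3: 1.2 dBu is 15.2 dB over -14 dBu; at 5:1 that becomes 3.04 dB over, giving -10.96 dBu.

-10.96 dBu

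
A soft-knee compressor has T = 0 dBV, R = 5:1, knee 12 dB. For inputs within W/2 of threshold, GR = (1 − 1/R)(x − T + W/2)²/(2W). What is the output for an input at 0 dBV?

x − T + W/2 = 0 − 0 + 6 = 6.
GR = (1 − 1/5) × 6² / 24 = 0.8 × 36 / 24 = 1.2 dB.
Output = 0 − 1.2 = -1.2 dBV.

-1.2 dBV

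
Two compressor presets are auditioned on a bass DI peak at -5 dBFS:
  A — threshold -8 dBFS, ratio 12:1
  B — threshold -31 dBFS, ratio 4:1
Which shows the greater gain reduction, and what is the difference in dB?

A: GR = 3 − 3/12 = 2.75 dB.
B: GR = 26 − 26/4 = 19.5 dB.
B reduces 16.75 dB more.

B, by 16.75 dB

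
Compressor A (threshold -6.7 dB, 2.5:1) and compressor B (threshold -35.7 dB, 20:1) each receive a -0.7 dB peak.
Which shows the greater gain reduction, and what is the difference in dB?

A: 6 dB over, compressed to 2.4 dB over, so 3.6 dB of GR.
B: 35 dB over, compressed to 1.75 dB over, so 33.25 dB of GR.
B applies 29.65 dB more gain reduction.

B, by 29.65 dB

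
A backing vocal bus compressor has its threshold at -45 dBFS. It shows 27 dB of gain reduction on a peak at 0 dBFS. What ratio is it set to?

Input overshoot = 0 − (-45) = 45 dB.
Output overshoot = 45 − 27 = 18 dB.
Ratio = input overshoot / output overshoot = 45 / 18 = 2.5.

2.5:1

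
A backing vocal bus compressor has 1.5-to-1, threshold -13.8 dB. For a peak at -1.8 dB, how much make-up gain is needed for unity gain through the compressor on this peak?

4 dB

The peak compresses to -13.8 + 12/1.5 = -5.8 dB.
To reach -1.8 dB requires -1.8 − (-5.8) = 4 dB of make-up.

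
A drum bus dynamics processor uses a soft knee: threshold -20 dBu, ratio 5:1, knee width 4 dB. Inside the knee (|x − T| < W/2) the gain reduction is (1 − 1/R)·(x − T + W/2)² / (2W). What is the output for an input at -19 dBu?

x − T + W/2 = -19 − (-20) + 2 = 3.
GR = (1 − 1/5) × 3² / 8 = 0.8 × 9 / 8 = 0.9 dB.
Output = -19 − 0.9 = -19.9 dBu.

-19.9 dBu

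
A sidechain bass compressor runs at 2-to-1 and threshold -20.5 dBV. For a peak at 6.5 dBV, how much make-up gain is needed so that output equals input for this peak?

The peak compresses to -20.5 + 27/2 = -7 dBV.
To reach 6.5 dBV requires 6.5 − (-7) = 13.5 dB of make-up.

13.5 dB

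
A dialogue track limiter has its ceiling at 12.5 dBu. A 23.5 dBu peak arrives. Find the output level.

At ∞:1, everything above 12.5 dBu is held at the ceiling.

12.5 dBu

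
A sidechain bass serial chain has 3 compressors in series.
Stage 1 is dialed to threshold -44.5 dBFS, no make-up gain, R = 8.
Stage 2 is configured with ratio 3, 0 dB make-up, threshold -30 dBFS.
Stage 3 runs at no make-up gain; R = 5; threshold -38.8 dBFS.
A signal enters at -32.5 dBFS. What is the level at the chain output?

Stage 1: -32.5 dBFS is 12 dB over -44.5 dBFS; at 8:1 that becomes 1.5 dB over, giving -43 dBFS.
Stage 2: -43 dBFS is at or below the -30 dBFS threshold — no compression; output -43 dBFS.
Stage 3: -43 dBFS ≤ -38.8 dBFS, so stage 3 doesn't engage; output -43 dBFS.

-43 dBFS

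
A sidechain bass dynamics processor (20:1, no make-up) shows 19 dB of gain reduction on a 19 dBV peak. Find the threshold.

-1 dBV

Gain reduction = 19 − 0 = 19 dB; output overshoot = GR / (R − 1) = 19 / 19 = 1 dB.
Threshold = output − output overshoot = 0 − 1 = -1 dBV.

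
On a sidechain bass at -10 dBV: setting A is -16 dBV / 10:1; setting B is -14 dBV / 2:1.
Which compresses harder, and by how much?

A, by 3.4 dB

A: 6 dB over, compressed to 0.6 dB over, so 5.4 dB of GR.
B: 4 dB over, compressed to 2 dB over, so 2 dB of GR.
A reduces 3.4 dB more.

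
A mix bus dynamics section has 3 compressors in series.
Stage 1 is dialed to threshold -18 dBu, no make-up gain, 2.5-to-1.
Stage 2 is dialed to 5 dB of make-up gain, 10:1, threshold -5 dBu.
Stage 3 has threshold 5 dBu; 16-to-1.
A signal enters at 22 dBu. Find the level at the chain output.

Stage 1: 40 dB above -18 dBu, reduced 2.5:1 to 16 dB above → -2 dBu.
Stage 2: 3 dB above -5 dBu, reduced 10:1 to 0.3 dB above → -4.7 dBu; +5 dB make-up → 0.3 dBu.
Stage 3: 0.3 dBu is at or below the 5 dBu threshold — no compression; output 0.3 dBu.

0.3 dBu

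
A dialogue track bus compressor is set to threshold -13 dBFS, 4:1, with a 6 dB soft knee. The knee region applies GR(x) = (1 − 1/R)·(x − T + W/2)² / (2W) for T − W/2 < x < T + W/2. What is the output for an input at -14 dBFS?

-14.25 dBFS

x − T + W/2 = -14 − (-13) + 3 = 2.
GR = (1 − 1/4) × 2² / 12 = 0.75 × 4 / 12 = 0.25 dB.
Output = -14 − 0.25 = -14.25 dBFS.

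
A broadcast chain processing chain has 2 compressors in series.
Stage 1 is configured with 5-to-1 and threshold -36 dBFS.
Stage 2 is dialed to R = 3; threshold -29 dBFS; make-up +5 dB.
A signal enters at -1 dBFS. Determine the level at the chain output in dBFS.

Stage 1: 35 dB above -36 dBFS, reduced 5:1 to 7 dB above → -29 dBFS.
Stage 2: -29 dBFS is at or below the -29 dBFS threshold — no compression; make-up brings it to -24 dBFS.

-24 dBFS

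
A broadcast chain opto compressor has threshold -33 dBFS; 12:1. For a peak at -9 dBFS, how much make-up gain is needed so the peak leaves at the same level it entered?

Without make-up, output = threshold + overshoot/12 = -33 + 2 = -31 dBFS.
Gap to target: 22 dB.

22 dB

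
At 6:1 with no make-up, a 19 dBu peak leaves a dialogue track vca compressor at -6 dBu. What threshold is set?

Gain reduction = 19 − (-6) = 25 dB; output overshoot = GR / (R − 1) = 25 / 5 = 5 dB.
Threshold = output − output overshoot = -6 − 5 = -11 dBu.

-11 dBu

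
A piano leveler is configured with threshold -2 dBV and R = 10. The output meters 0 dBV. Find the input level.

That's 2 dB above the -2 dBV threshold.
Input overshoot = R × output overshoot = 20 dB → input = -2 + 20 = 18 dBV.

18 dBV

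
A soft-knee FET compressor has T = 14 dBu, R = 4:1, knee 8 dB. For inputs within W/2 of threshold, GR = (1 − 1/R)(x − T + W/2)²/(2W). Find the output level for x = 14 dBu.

13.25 dBu

x − T + W/2 = 14 − 14 + 4 = 4.
GR = (1 − 1/4) × 4² / 16 = 0.75 × 16 / 16 = 0.75 dB.
Output = 14 − 0.75 = 13.25 dBu.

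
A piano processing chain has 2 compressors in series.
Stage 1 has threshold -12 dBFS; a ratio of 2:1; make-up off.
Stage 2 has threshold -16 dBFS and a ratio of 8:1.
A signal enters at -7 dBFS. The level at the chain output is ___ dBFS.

-15.1875 dBFS

Stage 1: overshoot 5 dB → 5/2 = 2.5 dB → -9.5 dBFS.
Stage 2: -9.5 dBFS is 6.5 dB over -16 dBFS; at 8:1 that becomes 0.8125 dB over, giving -15.1875 dBFS.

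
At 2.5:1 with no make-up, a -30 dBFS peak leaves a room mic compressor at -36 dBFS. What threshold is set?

Let T be the threshold. Output overshoot = (input overshoot)/R, so -36 − T = (-30 − T)/2.5.
2.5·(-36 − T) = -30 − T → 1.5·T = -90 − (-30) = -60.
T = -60/1.5 = -40 dBFS.

-40 dBFS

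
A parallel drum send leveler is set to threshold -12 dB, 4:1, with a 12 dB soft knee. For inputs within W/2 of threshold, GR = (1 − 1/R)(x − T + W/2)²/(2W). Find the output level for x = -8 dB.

x − T + W/2 = -8 − (-12) + 6 = 10.
GR = (1 − 1/4) × 10² / 24 = 0.75 × 100 / 24 = 3.125 dB.
Output = -8 − 3.125 = -11.125 dB.

-11.125 dB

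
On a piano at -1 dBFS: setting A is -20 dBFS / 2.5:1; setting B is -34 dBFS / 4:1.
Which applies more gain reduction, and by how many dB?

A: GR = 19 − 19/2.5 = 11.4 dB.
B: GR = 33 − 33/4 = 24.75 dB.
B applies 13.35 dB more gain reduction.

B, by 13.35 dB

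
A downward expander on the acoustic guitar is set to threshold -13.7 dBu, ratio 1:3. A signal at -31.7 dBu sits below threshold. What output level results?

-67.7 dBu

Below threshold, a 1:3 expander applies gain = (3−1)×(T − x) of attenuation.
(3−1) × 18 = 36 dB, so output = -31.7 − 36 = -67.7 dBu.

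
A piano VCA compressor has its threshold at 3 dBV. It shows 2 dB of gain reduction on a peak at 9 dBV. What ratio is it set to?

1.5:1

Input overshoot = 9 − 3 = 6 dB.
Output overshoot = 6 − 2 = 4 dB.
Ratio = input overshoot / output overshoot = 6 / 4 = 1.5.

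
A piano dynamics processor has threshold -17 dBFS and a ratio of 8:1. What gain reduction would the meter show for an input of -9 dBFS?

-9 dBFS exceeds the threshold by 8 dB.
After 8:1 compression the overshoot becomes 8/8 = 1 dB.
Gain reduction = 8 − 1 = 7 dB.

7 dB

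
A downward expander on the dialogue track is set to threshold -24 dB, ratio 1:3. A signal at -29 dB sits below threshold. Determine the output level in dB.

-39 dB

Undershoot = (-24) − (-29) = 5 dB.
At 1:3, that expands to 15 dB under threshold.
Output = -24 − 15 = -39 dB.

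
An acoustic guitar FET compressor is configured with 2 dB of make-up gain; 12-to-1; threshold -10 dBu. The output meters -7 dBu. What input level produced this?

2 dBu

Stripping the +2 dB make-up gives -9 dBu at the gain stage.
That's 1 dB above the -10 dBu threshold.
Before 12:1 compression the overshoot was 1 × 12 = 12 dB, so input = -10 + 12 = 2 dBu.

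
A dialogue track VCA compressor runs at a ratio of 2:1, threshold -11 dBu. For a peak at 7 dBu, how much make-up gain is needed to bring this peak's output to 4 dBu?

6 dB

The peak compresses to -11 + 18/2 = -2 dBu.
To reach 4 dBu requires 4 − (-2) = 6 dB of make-up.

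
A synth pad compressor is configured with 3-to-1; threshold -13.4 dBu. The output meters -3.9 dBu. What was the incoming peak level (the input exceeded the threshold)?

15.1 dBu

The compressed level sits -3.9 − (-13.4) = 9.5 dB over threshold.
Undo the ratio: input overshoot = 9.5 × 3 = 28.5 dB, giving input = 15.1 dBu.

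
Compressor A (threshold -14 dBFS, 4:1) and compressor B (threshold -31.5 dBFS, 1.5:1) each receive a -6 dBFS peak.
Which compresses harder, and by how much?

B, by 2.5 dB

A: 8 dB over, compressed to 2 dB over, so 6 dB of GR.
B: 25.5 dB over, compressed to 17 dB over, so 8.5 dB of GR.
B reduces 2.5 dB more.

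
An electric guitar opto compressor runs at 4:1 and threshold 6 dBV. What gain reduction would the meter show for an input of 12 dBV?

4.5 dB

Overshoot = 12 − 6 = 6 dB.
A 4:1 ratio leaves 1.5 dB of that excess.
So the signal is attenuated by 6 − 1.5 = 4.5 dB.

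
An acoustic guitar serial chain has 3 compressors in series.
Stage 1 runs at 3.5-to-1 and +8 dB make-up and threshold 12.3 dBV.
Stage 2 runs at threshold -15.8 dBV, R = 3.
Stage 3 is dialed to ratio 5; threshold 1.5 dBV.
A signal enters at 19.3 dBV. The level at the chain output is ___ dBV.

Stage 1: 7 dB above 12.3 dBV, reduced 3.5:1 to 2 dB above → 14.3 dBV; +8 dB make-up → 22.3 dBV.
Stage 2: 38.1 dB above -15.8 dBV, reduced 3:1 to 12.7 dB above → -3.1 dBV.
Stage 3: -3.1 dBV ≤ 1.5 dBV, so stage 3 doesn't engage; output -3.1 dBV.

-3.1 dBV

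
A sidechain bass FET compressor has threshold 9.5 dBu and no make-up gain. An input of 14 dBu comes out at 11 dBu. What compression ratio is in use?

Input overshoot = 14 − 9.5 = 4.5 dB; output overshoot = 11 − 9.5 = 1.5 dB.
Ratio = 4.5 / 1.5 = 3.

3:1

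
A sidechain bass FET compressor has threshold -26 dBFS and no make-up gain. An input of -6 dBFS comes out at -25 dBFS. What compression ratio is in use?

Input overshoot = -6 − (-26) = 20 dB; output overshoot = -25 − (-26) = 1 dB.
Ratio = 20 / 1 = 20.

20:1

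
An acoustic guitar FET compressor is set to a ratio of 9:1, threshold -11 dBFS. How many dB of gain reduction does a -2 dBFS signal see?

8 dB

Overshoot = -2 − (-11) = 9 dB.
A 9:1 ratio leaves 1 dB of that excess.
So the signal is attenuated by 9 − 1 = 8 dB.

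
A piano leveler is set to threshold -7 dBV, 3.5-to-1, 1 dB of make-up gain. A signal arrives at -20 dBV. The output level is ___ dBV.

-20 dBV is 13 dB below the -7 dBV threshold, so no gain reduction is applied.
Make-up gain adds 1 dB: -20 + 1 = -19 dBV.

-19 dBV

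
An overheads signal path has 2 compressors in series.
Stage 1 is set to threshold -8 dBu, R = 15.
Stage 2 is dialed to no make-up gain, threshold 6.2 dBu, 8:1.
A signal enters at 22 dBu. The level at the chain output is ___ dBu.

-6 dBu

Stage 1: 30 dB above -8 dBu, reduced 15:1 to 2 dB above → -6 dBu.
Stage 2: -6 dBu ≤ 6.2 dBu, so stage 2 doesn't engage; output -6 dBu.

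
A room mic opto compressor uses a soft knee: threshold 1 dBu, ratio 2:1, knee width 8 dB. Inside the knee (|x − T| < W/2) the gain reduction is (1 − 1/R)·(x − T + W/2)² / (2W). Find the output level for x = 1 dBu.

0.5 dBu

x − T + W/2 = 1 − 1 + 4 = 4.
GR = (1 − 1/2) × 4² / 16 = 0.5 × 16 / 16 = 0.5 dB.
Output = 1 − 0.5 = 0.5 dBu.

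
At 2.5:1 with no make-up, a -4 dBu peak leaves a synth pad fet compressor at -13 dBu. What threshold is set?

Let T be the threshold. Output overshoot = (input overshoot)/R, so -13 − T = (-4 − T)/2.5.
2.5·(-13 − T) = -4 − T → 1.5·T = -32.5 − (-4) = -28.5.
T = -28.5/1.5 = -19 dBu.

-19 dBu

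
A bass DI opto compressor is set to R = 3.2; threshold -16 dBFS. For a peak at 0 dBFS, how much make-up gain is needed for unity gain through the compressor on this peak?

11 dB

Without make-up, output = threshold + overshoot/3.2 = -16 + 5 = -11 dBFS.
Gap to target: 11 dB.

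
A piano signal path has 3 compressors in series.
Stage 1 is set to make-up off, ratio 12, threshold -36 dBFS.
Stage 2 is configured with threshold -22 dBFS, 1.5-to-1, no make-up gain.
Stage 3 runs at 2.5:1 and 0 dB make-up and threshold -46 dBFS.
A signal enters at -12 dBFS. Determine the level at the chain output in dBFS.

Stage 1: overshoot 24 dB → 24/12 = 2 dB → -34 dBFS.
Stage 2: -34 dBFS is at or below the -22 dBFS threshold — no compression; output -34 dBFS.
Stage 3: overshoot 12 dB → 12/2.5 = 4.8 dB → -41.2 dBFS.

-41.2 dBFS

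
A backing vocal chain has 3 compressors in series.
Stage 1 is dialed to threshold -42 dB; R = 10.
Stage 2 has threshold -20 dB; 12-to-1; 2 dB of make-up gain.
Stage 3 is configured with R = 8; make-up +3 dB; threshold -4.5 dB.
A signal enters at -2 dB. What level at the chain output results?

-33 dB

Stage 1: -2 dB is 40 dB over -42 dB; at 10:1 that becomes 4 dB over, giving -38 dB.
Stage 2: -38 dB ≤ -20 dB, so stage 2 doesn't engage; make-up brings it to -36 dB.
Stage 3: -36 dB is at or below the -4.5 dB threshold — no compression; make-up brings it to -33 dB.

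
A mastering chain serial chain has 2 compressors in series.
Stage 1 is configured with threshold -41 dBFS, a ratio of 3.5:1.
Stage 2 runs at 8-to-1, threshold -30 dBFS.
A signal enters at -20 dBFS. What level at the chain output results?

Stage 1: 21 dB above -41 dBFS, reduced 3.5:1 to 6 dB above → -35 dBFS.
Stage 2: below threshold (-35 ≤ -30); passes unchanged; output -35 dBFS.

-35 dBFS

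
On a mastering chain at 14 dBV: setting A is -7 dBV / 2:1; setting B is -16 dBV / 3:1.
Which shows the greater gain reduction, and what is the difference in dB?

A: 21 dB over, compressed to 10.5 dB over, so 10.5 dB of GR.
B: 30 dB over, compressed to 10 dB over, so 20 dB of GR.
Difference: 9.5 dB in favour of B.

B, by 9.5 dB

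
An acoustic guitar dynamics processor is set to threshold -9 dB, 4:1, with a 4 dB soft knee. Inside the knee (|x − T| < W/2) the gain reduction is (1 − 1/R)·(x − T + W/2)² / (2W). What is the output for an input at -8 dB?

x − T + W/2 = -8 − (-9) + 2 = 3.
GR = (1 − 1/4) × 3² / 8 = 0.75 × 9 / 8 = 0.84375 dB.
Output = -8 − 0.84375 = -8.84375 dB.

-8.84375 dB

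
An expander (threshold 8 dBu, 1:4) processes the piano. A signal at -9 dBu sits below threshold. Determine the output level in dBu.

Undershoot = 8 − (-9) = 17 dB.
At 1:4, that expands to 68 dB under threshold.
Output = 8 − 68 = -60 dBu.

-60 dBu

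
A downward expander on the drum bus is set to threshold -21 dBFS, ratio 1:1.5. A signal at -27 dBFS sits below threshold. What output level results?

Undershoot = (-21) − (-27) = 6 dB.
At 1:1.5, that expands to 9 dB under threshold.
Output = -21 − 9 = -30 dBFS.

-30 dBFS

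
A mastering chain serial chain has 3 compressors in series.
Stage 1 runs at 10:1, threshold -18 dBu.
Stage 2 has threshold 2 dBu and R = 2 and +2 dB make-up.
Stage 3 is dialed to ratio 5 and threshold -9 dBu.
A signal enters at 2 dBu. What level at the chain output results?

Stage 1: 2 dBu is 20 dB over -18 dBu; at 10:1 that becomes 2 dB over, giving -16 dBu.
Stage 2: -16 dBu ≤ 2 dBu, so stage 2 doesn't engage; make-up brings it to -14 dBu.
Stage 3: -14 dBu is at or below the -9 dBu threshold — no compression; output -14 dBu.

-14 dBu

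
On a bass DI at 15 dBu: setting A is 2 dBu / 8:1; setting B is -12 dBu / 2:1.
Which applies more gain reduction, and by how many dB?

B, by 2.125 dB

A: overshoot 13 dB → output overshoot 1.625 dB → GR 11.375 dB.
B: overshoot 27 dB → output overshoot 13.5 dB → GR 13.5 dB.
Difference: 2.125 dB in favour of B.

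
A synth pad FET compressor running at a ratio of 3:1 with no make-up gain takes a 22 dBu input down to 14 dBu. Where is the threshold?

10 dBu

Input is 12 dB above T (since output overshoot × R = input overshoot: (14 − T)·3 = 22 − T gives T = 10 dBu).
Check: 10 + (22 − 10)/3 = 10 + 4 = 14 dBu. ✓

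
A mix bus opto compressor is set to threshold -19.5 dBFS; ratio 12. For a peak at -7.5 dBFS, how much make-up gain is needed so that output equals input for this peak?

The peak compresses to -19.5 + 12/12 = -18.5 dBFS.
To reach -7.5 dBFS requires -7.5 − (-18.5) = 11 dB of make-up.

11 dB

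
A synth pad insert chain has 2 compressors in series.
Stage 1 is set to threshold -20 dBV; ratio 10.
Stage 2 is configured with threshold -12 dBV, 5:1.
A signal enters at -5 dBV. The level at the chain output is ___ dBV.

Stage 1: overshoot 15 dB → 15/10 = 1.5 dB → -18.5 dBV.
Stage 2: -18.5 dBV ≤ -12 dBV, so stage 2 doesn't engage; output -18.5 dBV.

-18.5 dBV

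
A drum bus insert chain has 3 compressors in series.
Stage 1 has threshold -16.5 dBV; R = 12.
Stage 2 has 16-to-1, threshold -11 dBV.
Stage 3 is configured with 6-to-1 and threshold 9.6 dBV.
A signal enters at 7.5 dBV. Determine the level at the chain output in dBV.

-14.5 dBV

Stage 1: overshoot 24 dB → 24/12 = 2 dB → -14.5 dBV.
Stage 2: -14.5 dBV ≤ -11 dBV, so stage 2 doesn't engage; output -14.5 dBV.
Stage 3: below threshold (-14.5 ≤ 9.6); passes unchanged; output -14.5 dBV.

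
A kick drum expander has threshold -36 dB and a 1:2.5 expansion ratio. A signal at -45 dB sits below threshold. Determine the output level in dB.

Undershoot = (-36) − (-45) = 9 dB.
At 1:2.5, that expands to 22.5 dB under threshold.
Output = -36 − 22.5 = -58.5 dB.

-58.5 dB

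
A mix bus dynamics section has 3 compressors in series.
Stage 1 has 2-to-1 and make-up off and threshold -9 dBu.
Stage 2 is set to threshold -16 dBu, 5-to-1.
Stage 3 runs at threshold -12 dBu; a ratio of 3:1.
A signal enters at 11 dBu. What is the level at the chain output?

-12.6 dBu

Stage 1: overshoot 20 dB → 20/2 = 10 dB → 1 dBu.
Stage 2: 17 dB above -16 dBu, reduced 5:1 to 3.4 dB above → -12.6 dBu.
Stage 3: -12.6 dBu is at or below the -12 dBu threshold — no compression; output -12.6 dBu.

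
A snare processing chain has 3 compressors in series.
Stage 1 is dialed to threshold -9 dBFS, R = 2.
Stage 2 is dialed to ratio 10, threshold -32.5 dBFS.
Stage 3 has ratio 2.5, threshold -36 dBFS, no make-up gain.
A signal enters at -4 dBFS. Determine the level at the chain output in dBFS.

-33.56 dBFS

Stage 1: 5 dB above -9 dBFS, reduced 2:1 to 2.5 dB above → -6.5 dBFS.
Stage 2: 26 dB above -32.5 dBFS, reduced 10:1 to 2.6 dB above → -29.9 dBFS.
Stage 3: overshoot 6.1 dB → 6.1/2.5 = 2.44 dB → -33.56 dBFS.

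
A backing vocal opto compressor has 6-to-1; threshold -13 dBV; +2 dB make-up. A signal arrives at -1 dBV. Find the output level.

The input is 12 dB above the -13 dBV threshold.
The 12 dB excess becomes 2 dB after 6:1 reduction.
Output = -13 + 2 = -11 dBV; make-up adds 2 dB, giving -9 dBV.

-9 dBV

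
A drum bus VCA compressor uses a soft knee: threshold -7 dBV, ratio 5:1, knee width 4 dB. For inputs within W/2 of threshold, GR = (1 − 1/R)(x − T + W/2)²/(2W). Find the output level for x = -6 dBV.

-6.9 dBV

x − T + W/2 = -6 − (-7) + 2 = 3.
GR = (1 − 1/5) × 3² / 8 = 0.8 × 9 / 8 = 0.9 dB.
Output = -6 − 0.9 = -6.9 dBV.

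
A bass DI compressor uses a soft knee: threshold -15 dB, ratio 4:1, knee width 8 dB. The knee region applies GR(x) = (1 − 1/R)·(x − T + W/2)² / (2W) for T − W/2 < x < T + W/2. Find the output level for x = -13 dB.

-14.6875 dB

x − T + W/2 = -13 − (-15) + 4 = 6.
GR = (1 − 1/4) × 6² / 16 = 0.75 × 36 / 16 = 1.6875 dB.
Output = -13 − 1.6875 = -14.6875 dB.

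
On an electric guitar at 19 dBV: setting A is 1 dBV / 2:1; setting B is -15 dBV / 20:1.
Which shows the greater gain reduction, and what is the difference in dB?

B, by 23.3 dB

A: 18 dB over, compressed to 9 dB over, so 9 dB of GR.
B: 34 dB over, compressed to 1.7 dB over, so 32.3 dB of GR.
B applies 23.3 dB more gain reduction.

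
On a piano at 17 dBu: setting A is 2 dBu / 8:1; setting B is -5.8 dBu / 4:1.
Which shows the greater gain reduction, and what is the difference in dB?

B, by 3.975 dB

A: GR = 15 − 15/8 = 13.125 dB.
B: GR = 22.8 − 22.8/4 = 17.1 dB.
Difference: 3.975 dB in favour of B.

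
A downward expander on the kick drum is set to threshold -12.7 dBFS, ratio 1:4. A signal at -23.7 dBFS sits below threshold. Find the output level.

Below threshold, a 1:4 expander applies gain = (4−1)×(T − x) of attenuation.
(4−1) × 11 = 33 dB, so output = -23.7 − 33 = -56.7 dBFS.

-56.7 dBFS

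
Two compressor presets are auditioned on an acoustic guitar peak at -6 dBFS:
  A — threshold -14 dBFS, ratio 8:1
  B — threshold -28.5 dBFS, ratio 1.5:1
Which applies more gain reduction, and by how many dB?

A: GR = 8 − 8/8 = 7 dB.
B: GR = 22.5 − 22.5/1.5 = 7.5 dB.
Difference: 0.5 dB in favour of B.

B, by 0.5 dB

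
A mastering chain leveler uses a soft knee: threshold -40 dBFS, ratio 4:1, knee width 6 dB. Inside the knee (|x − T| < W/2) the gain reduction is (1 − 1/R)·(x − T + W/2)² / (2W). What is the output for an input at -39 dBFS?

x − T + W/2 = -39 − (-40) + 3 = 4.
GR = (1 − 1/4) × 4² / 12 = 0.75 × 16 / 12 = 1 dB.
Output = -39 − 1 = -40 dBFS.

-40 dBFS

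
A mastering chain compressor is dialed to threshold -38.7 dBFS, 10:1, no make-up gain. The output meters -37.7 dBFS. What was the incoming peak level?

Post-compression overshoot = -37.7 − (-38.7) = 1 dB.
Before 10:1 compression the overshoot was 1 × 10 = 10 dB, so input = -38.7 + 10 = -28.7 dBFS.

-28.7 dBFS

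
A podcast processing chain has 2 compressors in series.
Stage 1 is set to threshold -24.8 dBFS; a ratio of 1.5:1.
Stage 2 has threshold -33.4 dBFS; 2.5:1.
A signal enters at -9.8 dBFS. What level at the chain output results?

Stage 1: -9.8 dBFS is 15 dB over -24.8 dBFS; at 1.5:1 that becomes 10 dB over, giving -14.8 dBFS.
Stage 2: -14.8 dBFS is 18.6 dB over -33.4 dBFS; at 2.5:1 that becomes 7.44 dB over, giving -25.96 dBFS.

-25.96 dBFS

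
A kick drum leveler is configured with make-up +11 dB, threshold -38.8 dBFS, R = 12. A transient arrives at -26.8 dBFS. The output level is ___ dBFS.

-26.8 dBFS

Overshoot: -26.8 − (-38.8) = 12 dB.
12:1 compression reduces that to 12/12 = 1 dB over.
So the level is -38.8 + 1 = -37.8 dBFS; make-up adds 11 dB, giving -26.8 dBFS.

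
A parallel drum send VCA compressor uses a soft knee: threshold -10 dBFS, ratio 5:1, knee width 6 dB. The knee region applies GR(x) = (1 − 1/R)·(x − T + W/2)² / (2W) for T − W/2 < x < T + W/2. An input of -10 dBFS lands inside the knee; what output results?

x − T + W/2 = -10 − (-10) + 3 = 3.
GR = (1 − 1/5) × 3² / 12 = 0.8 × 9 / 12 = 0.6 dB.
Output = -10 − 0.6 = -10.6 dBFS.

-10.6 dBFS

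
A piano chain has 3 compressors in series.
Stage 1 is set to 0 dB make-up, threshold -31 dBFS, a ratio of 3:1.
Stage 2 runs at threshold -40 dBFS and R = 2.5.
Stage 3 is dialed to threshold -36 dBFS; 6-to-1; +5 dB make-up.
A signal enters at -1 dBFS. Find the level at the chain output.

Stage 1: overshoot 30 dB → 30/3 = 10 dB → -21 dBFS.
Stage 2: -21 dBFS is 19 dB over -40 dBFS; at 2.5:1 that becomes 7.6 dB over, giving -32.4 dBFS.
Stage 3: 3.6 dB above -36 dBFS, reduced 6:1 to 0.6 dB above → -35.4 dBFS; +5 dB make-up → -30.4 dBFS.

-30.4 dBFS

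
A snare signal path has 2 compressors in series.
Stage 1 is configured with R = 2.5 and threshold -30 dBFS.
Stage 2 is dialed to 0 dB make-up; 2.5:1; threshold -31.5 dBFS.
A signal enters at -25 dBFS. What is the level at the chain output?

Stage 1: -25 dBFS is 5 dB over -30 dBFS; at 2.5:1 that becomes 2 dB over, giving -28 dBFS.
Stage 2: overshoot 3.5 dB → 3.5/2.5 = 1.4 dB → -30.1 dBFS.

-30.1 dBFS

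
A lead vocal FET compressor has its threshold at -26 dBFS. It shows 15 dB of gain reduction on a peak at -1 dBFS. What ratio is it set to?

Input overshoot = -1 − (-26) = 25 dB.
Output overshoot = 25 − 15 = 10 dB.
Ratio = input overshoot / output overshoot = 25 / 10 = 2.5.

2.5:1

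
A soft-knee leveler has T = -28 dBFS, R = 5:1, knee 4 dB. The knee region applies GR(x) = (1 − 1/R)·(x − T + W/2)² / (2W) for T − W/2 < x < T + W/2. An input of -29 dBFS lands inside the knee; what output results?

x − T + W/2 = -29 − (-28) + 2 = 1.
GR = (1 − 1/5) × 1² / 8 = 0.8 × 1 / 8 = 0.1 dB.
Output = -29 − 0.1 = -29.1 dBFS.

-29.1 dBFS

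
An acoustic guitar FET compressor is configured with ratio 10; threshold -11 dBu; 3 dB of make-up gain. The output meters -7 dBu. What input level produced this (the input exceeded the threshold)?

Stripping the +3 dB make-up gives -10 dBu at the gain stage.
The compressed level sits -10 − (-11) = 1 dB over threshold.
Undo the ratio: input overshoot = 1 × 10 = 10 dB, giving input = -1 dBu.

-1 dBu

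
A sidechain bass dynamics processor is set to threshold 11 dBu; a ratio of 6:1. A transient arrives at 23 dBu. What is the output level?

The input is 12 dB above the 11 dBu threshold.
6:1 compression reduces that to 12/6 = 2 dB over.
So the level is 11 + 2 = 13 dBu.

13 dBu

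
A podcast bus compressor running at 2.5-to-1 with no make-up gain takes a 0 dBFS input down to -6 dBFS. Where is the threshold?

Let T be the threshold. Output overshoot = (input overshoot)/R, so -6 − T = (0 − T)/2.5.
2.5·(-6 − T) = 0 − T → 1.5·T = -15 − 0 = -15.
T = -15/1.5 = -10 dBFS.

-10 dBFS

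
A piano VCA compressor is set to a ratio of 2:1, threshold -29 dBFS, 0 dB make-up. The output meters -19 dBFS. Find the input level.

-9 dBFS

Post-compression overshoot = -19 − (-29) = 10 dB.
Input overshoot = R × output overshoot = 20 dB → input = -29 + 20 = -9 dBFS.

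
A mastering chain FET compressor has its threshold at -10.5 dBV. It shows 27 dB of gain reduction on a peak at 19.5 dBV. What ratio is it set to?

10:1

Input overshoot = 19.5 − (-10.5) = 30 dB.
Output overshoot = 30 − 27 = 3 dB.
Ratio = input overshoot / output overshoot = 30 / 3 = 10.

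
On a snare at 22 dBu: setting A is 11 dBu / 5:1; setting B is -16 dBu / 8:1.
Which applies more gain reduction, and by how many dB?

B, by 24.45 dB

A: 11 dB over, compressed to 2.2 dB over, so 8.8 dB of GR.
B: 38 dB over, compressed to 4.75 dB over, so 33.25 dB of GR.
B reduces 24.45 dB more.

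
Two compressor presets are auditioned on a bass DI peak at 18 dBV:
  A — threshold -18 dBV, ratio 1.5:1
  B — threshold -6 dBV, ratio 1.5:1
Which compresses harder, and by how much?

A: 36 dB over, compressed to 24 dB over, so 12 dB of GR.
B: 24 dB over, compressed to 16 dB over, so 8 dB of GR.
A applies 4 dB more gain reduction.

A, by 4 dB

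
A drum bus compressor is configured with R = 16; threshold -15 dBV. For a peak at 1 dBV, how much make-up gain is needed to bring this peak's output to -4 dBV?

10 dB

The peak compresses to -15 + 16/16 = -14 dBV.
To reach -4 dBV requires -4 − (-14) = 10 dB of make-up.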